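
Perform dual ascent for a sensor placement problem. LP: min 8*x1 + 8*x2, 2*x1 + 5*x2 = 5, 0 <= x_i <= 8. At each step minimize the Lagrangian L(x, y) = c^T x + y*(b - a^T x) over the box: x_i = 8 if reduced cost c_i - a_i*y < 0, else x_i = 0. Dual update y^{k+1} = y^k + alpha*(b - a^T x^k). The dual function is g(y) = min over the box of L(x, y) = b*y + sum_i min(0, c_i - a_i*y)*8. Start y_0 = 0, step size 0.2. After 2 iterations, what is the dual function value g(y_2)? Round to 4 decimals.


Dual ascent for LP: min 8*x1 + 8*x2, 2*x1 + 5*x2 = 5, 0 <= x_i <= 8
Step 1: y^k = 0.0, reduced costs: (8.0, 8.0)
  x^k = (0.0, 0.0), subgradient = b - a^T x = 5.0
  y^{k+1} = 0.0 + 0.2*5.0 = 1.0
Step 2: y^k = 1.0, reduced costs: (6.0, 3.0)
  x^k = (0.0, 0.0), subgradient = b - a^T x = 5.0
  y^{k+1} = 1.0 + 0.2*5.0 = 2.0
Dual objective at y_2 = 2.0: reduced costs (4.0, -2.0), box minimizer x = (0.0, 8.0)
g(y_2) = b*y + (c1 - a1*y)*x1 + (c2 - a2*y)*x2 = 5*2.0 + 4.0*0.0 + (-2.0)*8.0 = 10.0 + 0.0 - 16.0 = -6.0


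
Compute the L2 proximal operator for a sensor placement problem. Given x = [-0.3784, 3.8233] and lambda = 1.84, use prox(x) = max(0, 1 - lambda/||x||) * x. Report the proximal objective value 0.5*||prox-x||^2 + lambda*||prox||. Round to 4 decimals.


Step 1: Compute ||x||.
||x|| = 3.842
Step 2: Compute scaling factor.
scale = max(0, 1 - 1.84/3.842) = 0.5211
Step 3: prox(x) = [-0.1972, 1.9922]
||prox(x)|| = 2.002
Step 4: Proximal objective.
0.5*||prox-x||^2 = 1.6928
lambda*||prox|| = 3.6837
Total = 5.3764


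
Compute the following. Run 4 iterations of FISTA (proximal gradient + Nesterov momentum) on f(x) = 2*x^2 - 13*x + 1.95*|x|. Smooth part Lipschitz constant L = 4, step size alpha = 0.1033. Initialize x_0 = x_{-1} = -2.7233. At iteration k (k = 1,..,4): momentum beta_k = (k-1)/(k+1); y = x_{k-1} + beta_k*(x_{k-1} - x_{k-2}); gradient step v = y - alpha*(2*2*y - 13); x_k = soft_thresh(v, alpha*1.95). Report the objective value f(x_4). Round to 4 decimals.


FISTA on f(x) = 2*x^2 - 13*x + 1.95*|x|
L = 4, alpha = 0.1033
Iteration 1: beta = 0.0, y = -2.7233 + 0.0*(-2.7233 + 2.7233) = -2.7233
  grad(y) = -23.8932, v = y - alpha*grad = -0.2551
  prox(v) = soft_thresh(-0.2551, 0.2014) = -0.0537
Iteration 2: beta = 0.3333, y = -0.0537 + 0.3333*(-0.0537 + 2.7233) = 0.8362
  grad(y) = -9.6553, v = y - alpha*grad = 1.8336
  prox(v) = soft_thresh(1.8336, 0.2014) = 1.6321
Iteration 3: beta = 0.5, y = 1.6321 + 0.5*(1.6321 + 0.0537) = 2.475
  grad(y) = -3.0998, v = y - alpha*grad = 2.7953
  prox(v) = soft_thresh(2.7953, 0.2014) = 2.5938
Iteration 4: beta = 0.6, y = 2.5938 + 0.6*(2.5938 - 1.6321) = 3.1708
  grad(y) = -0.3167, v = y - alpha*grad = 3.2035
  prox(v) = soft_thresh(3.2035, 0.2014) = 3.0021
f(x_4) = 2*3.0021^2 - 13*3.0021 + 1.95*|3.0021| = -15.148


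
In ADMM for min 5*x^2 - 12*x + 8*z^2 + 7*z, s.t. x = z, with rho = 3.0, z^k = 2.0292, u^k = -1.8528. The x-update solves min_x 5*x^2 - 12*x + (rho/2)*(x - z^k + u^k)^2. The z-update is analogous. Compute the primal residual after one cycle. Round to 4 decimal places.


ADMM iteration with rho = 3.0, z^k = 2.0292, u^k = -1.8528
Step 1: x-update.
Minimize 5*x^2 - 12*x + (3.0/2)*(x - 2.0292 - 1.8528)^2
FOC: (2*5 + 3.0)*x = 12 + 3.0*(2.0292 + 1.8528)
x^{k+1} = 1.8189
Step 2: z-update.
Minimize 8*z^2 + 7*z + (3.0/2)*(1.8189 - z - 1.8528)^2
FOC: (2*8 + 3.0)*z = -7 + 3.0*(1.8189 - 1.8528)
z^{k+1} = -0.3738
Step 3: u-update.
u^{k+1} = -1.8528 + 1.8189 + 0.3738 = 0.3399
Step 4: Primal residual = |1.8189 + 0.3738| = 2.1927


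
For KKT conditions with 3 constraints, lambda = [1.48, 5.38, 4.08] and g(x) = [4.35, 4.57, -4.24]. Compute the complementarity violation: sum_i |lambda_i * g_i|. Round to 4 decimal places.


KKT complementary slackness check:
lambda_1 * g_1 = 1.48 * 4.35 = 6.438
lambda_2 * g_2 = 5.38 * 4.57 = 24.5866
lambda_3 * g_3 = 4.08 * -4.24 = -17.2992
Total violation = 6.438 + 24.5866 + 17.2992 = 48.3238


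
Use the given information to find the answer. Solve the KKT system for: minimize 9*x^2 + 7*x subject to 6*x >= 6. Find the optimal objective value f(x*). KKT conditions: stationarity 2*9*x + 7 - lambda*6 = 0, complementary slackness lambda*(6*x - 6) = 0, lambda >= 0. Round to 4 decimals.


Step 1: Try lambda = 0 (constraint inactive).
x_unc = -7/(2*9) = -0.3889
Check: 6*-0.3889 = -2.3334 < 6 -- violated!
Step 2: Constraint must be active: 6*x = 6
x* = 6/6 = 1.0
lambda = (2*9*1.0 + 7)/6 = 4.1667
Step 3: Compute optimal value.
f(x*) = 9*1.0^2 + 7*1.0 = 16.0


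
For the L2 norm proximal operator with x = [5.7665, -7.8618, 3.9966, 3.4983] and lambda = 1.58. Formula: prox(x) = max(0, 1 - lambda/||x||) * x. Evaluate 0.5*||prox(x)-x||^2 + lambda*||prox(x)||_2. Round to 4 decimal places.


Step 1: Compute ||x||.
||x|| = 11.1028
Step 2: Compute scaling factor.
scale = max(0, 1 - 1.58/11.1028) = 0.8577
Step 3: prox(x) = [4.9459, -6.743, 3.4279, 3.0005]
||prox(x)|| = 9.5228
Step 4: Proximal objective.
0.5*||prox-x||^2 = 1.2482
lambda*||prox|| = 15.046
Total = 16.2942


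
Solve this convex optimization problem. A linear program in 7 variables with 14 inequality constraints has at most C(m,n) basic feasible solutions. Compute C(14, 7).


Each vertex corresponds to some choice of n active constraints out of m, so the number of vertices is at most C(m, n) = m! / (n!(m-n)!).
m = 14, n = 7
Numerator: 14 * 13 * 12 * 11 * 10 * 9 * 8
Denominator: 7! = 5040
C(14, 7) = 3432


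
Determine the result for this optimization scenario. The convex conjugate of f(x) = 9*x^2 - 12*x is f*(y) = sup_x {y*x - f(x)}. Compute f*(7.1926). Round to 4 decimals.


f*(y) = sup_x {y*x - a*x^2 - b*x} = sup_x {(y-b)*x - a*x^2}
FOC: (y - b) - 2a*x = 0 => x* = (y - b)/(2a)
x* = (7.1926 + 12)/(2*9) = 1.0663
f*(7.1926) = (y-b)^2/(4a) = (7.1926 + 12)^2/(4*9)
= 368.3559/36 = 10.2321


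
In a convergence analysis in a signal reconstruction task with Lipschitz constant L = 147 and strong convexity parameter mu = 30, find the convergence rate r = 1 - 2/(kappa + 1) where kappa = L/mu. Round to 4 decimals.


Step 1: Compute the condition number.
kappa = L/mu = 147/30 = 4.9
Step 2: Compute the convergence rate.
r = 1 - 2/(kappa + 1) = 1 - 2*mu/(L + mu) = (L - mu)/(L + mu) = 117/177 = 0.661


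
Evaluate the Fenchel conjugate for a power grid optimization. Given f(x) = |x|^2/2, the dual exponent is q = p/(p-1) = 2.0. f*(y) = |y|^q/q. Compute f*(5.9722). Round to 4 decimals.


The conjugate exponent q satisfies 1/p + 1/q = 1.
p = 2, so q = 2/(2 - 1) = 2.0
|y|^q = 5.9722^2.0 = 35.6672
f*(5.9722) = 35.6672 / 2.0 = 17.8336


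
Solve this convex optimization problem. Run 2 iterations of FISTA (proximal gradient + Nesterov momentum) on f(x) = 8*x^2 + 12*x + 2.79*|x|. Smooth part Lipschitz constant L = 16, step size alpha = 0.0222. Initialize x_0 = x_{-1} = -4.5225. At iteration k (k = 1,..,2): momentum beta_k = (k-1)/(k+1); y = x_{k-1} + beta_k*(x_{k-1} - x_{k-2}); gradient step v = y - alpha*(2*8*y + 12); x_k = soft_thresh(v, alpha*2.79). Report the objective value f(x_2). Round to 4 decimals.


FISTA on f(x) = 8*x^2 + 12*x + 2.79*|x|
L = 16, alpha = 0.0222
Iteration 1: beta = 0.0, y = -4.5225 + 0.0*(-4.5225 + 4.5225) = -4.5225
  grad(y) = -60.36, v = y - alpha*grad = -3.1825
  prox(v) = soft_thresh(-3.1825, 0.0619) = -3.1206
Iteration 2: beta = 0.3333, y = -3.1206 + 0.3333*(-3.1206 + 4.5225) = -2.6533
  grad(y) = -30.4522, v = y - alpha*grad = -1.9772
  prox(v) = soft_thresh(-1.9772, 0.0619) = -1.9153
f(x_2) = 8*(-1.9153)^2 + 12*(-1.9153) + 2.79*|-1.9153| = 11.7067


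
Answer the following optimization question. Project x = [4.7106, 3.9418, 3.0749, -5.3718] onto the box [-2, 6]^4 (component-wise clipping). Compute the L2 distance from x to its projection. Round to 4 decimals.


Project each component onto [-2, 6].
clip(4.7106) = 4.7106, clip(3.9418) = 3.9418, clip(3.0749) = 3.0749, clip(-5.3718) = -2.0
Projection = [4.7106, 3.9418, 3.0749, -2.0]
Squared diffs: [0.0, 0.0, 0.0, 11.369]
Distance = sqrt(11.369) = 3.3718


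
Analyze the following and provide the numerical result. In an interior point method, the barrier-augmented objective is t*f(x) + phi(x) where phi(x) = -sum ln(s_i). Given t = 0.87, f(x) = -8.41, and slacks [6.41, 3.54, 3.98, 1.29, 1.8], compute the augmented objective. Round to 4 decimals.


Step 1: Compute log-barrier.
ln values: [1.8579, 1.2641, 1.3813, 0.2546, 0.5878]
phi = -(1.8579 + 1.2641 + 1.3813 + 0.2546 + 0.5878) = -5.3457
Step 2: Compute augmented objective.
t*f(x) = 0.87*-8.41 = -7.3167
Total = -7.3167 - 5.3457 = -12.6624


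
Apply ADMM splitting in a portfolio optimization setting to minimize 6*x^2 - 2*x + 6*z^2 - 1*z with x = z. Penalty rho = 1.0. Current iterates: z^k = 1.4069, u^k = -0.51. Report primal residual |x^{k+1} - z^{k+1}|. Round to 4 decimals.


ADMM iteration with rho = 1.0, z^k = 1.4069, u^k = -0.51
Step 1: x-update.
Minimize 6*x^2 - 2*x + (1.0/2)*(x - 1.4069 - 0.51)^2
FOC: (2*6 + 1.0)*x = 2 + 1.0*(1.4069 + 0.51)
x^{k+1} = 0.3013
Step 2: z-update.
Minimize 6*z^2 - 1*z + (1.0/2)*(0.3013 - z - 0.51)^2
FOC: (2*6 + 1.0)*z = 1 + 1.0*(0.3013 - 0.51)
z^{k+1} = 0.0609
Step 3: u-update.
u^{k+1} = -0.51 + 0.3013 - 0.0609 = -0.2696
Step 4: Primal residual = |0.3013 - 0.0609| = 0.2404


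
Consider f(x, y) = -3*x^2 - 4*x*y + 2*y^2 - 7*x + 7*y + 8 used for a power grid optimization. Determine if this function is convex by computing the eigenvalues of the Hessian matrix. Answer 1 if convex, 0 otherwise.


The Hessian of f(x,y) = -3*x^2 - 4*x*y + 2*y^2 - 7*x + 7*y + 8 is:
H = [[-6, -4], [-4, 4]]
Trace = -6 + 4 = -2
Determinant = -6*4 - (-4)^2 = -40
Discriminant = (-2)^2 - 4*-40 = 164.0
Eigenvalues: lambda_1 = -7.4031, lambda_2 = 5.4031
The function is not convex.

0


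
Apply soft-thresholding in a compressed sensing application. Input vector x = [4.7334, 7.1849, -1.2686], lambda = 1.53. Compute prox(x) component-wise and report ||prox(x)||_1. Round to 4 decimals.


Soft-thresholding with lambda = 1.53:
prox(4.7334) = sign(4.7334)*max(|4.7334| - 1.53, 0) = 3.2034
prox(7.1849) = sign(7.1849)*max(|7.1849| - 1.53, 0) = 5.6549
prox(-1.2686) = sign(-1.2686)*max(|-1.2686| - 1.53, 0) = 0.0
prox(x) = [3.2034, 5.6549, 0.0]
||prox(x)||_1 = 3.2034 + 5.6549 + 0.0 = 8.8583


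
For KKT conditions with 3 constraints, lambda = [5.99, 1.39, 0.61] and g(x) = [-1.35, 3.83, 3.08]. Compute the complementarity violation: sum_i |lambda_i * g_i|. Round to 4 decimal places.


KKT complementary slackness check:
lambda_1 * g_1 = 5.99 * -1.35 = -8.0865
lambda_2 * g_2 = 1.39 * 3.83 = 5.3237
lambda_3 * g_3 = 0.61 * 3.08 = 1.8788
Total violation = 8.0865 + 5.3237 + 1.8788 = 15.289


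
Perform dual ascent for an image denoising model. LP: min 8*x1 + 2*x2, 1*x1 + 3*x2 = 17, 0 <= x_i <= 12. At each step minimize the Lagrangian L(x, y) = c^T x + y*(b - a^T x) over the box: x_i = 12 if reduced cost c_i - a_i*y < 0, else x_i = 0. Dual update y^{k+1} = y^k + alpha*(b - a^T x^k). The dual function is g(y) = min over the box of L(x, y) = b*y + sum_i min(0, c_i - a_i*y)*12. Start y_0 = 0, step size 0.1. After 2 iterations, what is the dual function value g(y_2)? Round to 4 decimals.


Dual ascent for LP: min 8*x1 + 2*x2, 1*x1 + 3*x2 = 17, 0 <= x_i <= 12
Step 1: y^k = 0.0, reduced costs: (8.0, 2.0)
  x^k = (0.0, 0.0), subgradient = b - a^T x = 17.0
  y^{k+1} = 0.0 + 0.1*17.0 = 1.7
Step 2: y^k = 1.7, reduced costs: (6.3, -3.1)
  x^k = (0.0, 12.0), subgradient = b - a^T x = -19.0
  y^{k+1} = 1.7 + 0.1*-19.0 = -0.2
Dual objective at y_2 = -0.2: reduced costs (8.2, 2.6), box minimizer x = (0.0, 0.0)
g(y_2) = b*y + (c1 - a1*y)*x1 + (c2 - a2*y)*x2 = 17*(-0.2) + 8.2*0.0 + 2.6*0.0 = -3.4 + 0.0 + 0.0 = -3.4


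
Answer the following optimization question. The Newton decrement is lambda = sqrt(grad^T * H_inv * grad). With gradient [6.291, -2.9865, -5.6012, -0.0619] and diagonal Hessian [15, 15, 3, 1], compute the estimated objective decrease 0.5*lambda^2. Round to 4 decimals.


Step 1: H is diagonal, so H^(-1) * g = [0.4194, -0.1991, -1.8671, -0.0619].
Step 2: g^T H^(-1) g = sum_i g_i^2 / H_ii
  = (6.291)^2/15 + (-2.9865)^2/15 + (-5.6012)^2/3 + (-0.0619)^2/1
  = 2.6384 + 0.5946 + 10.4578 + 0.0038 = 13.6947
Step 3: Objective decrease = 0.5 * g^T H^(-1) g = 6.8474


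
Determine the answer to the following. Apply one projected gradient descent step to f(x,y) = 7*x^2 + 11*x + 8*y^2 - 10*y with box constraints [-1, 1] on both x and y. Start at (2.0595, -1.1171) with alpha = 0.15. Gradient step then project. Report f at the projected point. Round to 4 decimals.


Step 1: Compute gradient at (2.0595, -1.1171).
grad_x = 2*7*2.0595 + 11 = 39.833
grad_y = 2*8*-1.1171 - 10 = -27.8736
Step 2: Gradient step.
x_raw = 2.0595 - 0.15*39.833 = -3.9155
y_raw = -1.1171 - 0.15*-27.8736 = 3.0639
Step 3: Project onto [-1, 1].
x_proj = clip(-3.9155) = -1.0
y_proj = clip(3.0639) = 1.0
Step 4: Evaluate f.
f(-1.0, 1.0) = -6.0


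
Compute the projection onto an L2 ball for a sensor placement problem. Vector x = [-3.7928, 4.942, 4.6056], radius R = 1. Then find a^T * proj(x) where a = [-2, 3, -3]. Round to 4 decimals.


Step 1: Compute ||x|| (intermediates to 6 decimals).
||x|| = sqrt((-3.7928)^2 + 4.942^2 + 4.6056^2) = 7.747274
Step 2: Project.
Since ||x|| > R, scale = R/||x|| = 1/7.747274 = 0.129078, proj(x) = scale * x
proj(x) = [-0.489567, 0.637903, 0.594482]
Step 3: Dot product.
a^T * proj(x) = -2*(-0.489567) + 3*0.637903 - 3*0.594482 = 1.1094


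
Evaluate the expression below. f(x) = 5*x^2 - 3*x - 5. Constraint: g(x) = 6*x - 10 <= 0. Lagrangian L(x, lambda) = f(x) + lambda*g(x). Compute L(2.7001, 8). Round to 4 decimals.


Step 1: Evaluate f(x).
f(2.7001) = 5*2.7001^2 - 3*2.7001 - 5 = 23.3524
Step 2: Evaluate g(x).
g(2.7001) = 6*2.7001 - 10 = 6.2006
Step 3: Compute Lagrangian.
L = 23.3524 + 8*6.2006 = 72.9572


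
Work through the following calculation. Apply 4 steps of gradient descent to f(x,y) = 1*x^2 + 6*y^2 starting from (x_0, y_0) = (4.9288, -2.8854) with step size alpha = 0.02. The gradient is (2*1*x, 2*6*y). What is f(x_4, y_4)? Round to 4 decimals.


Gradient descent on f(x,y) = 1*x^2 + 6*y^2.
Starting point: (4.9288, -2.8854), alpha = 0.02
Step 1: grad_x = 2*1*4.9288 = 9.8576, grad_y = 2*6*-2.8854 = -34.6248
  x_1 = 4.9288 - 0.02*9.8576 = 4.7316
  y_1 = -2.8854 - 0.02*-34.6248 = -2.1929
Step 2: grad_x = 2*1*4.7316 = 9.4633, grad_y = 2*6*-2.1929 = -26.3148
  x_2 = 4.7316 - 0.02*9.4633 = 4.5424
  y_2 = -2.1929 - 0.02*-26.3148 = -1.6666
Step 3: grad_x = 2*1*4.5424 = 9.0848, grad_y = 2*6*-1.6666 = -19.9993
  x_3 = 4.5424 - 0.02*9.0848 = 4.3607
  y_3 = -1.6666 - 0.02*-19.9993 = -1.2666
Step 4: grad_x = 2*1*4.3607 = 8.7214, grad_y = 2*6*-1.2666 = -15.1995
  x_4 = 4.3607 - 0.02*8.7214 = 4.1863
  y_4 = -1.2666 - 0.02*-15.1995 = -0.9626
f(4.1863, -0.9626) = 1*4.1863^2 + 6*(-0.9626)^2 = 23.0847


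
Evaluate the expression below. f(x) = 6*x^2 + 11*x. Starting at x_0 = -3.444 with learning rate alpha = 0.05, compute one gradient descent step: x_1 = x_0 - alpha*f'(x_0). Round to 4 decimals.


We compute the gradient at x_0 and apply the update.
f'(x) = 12*x + 11
f'(-3.444) = 12*-3.444 + 11 = -30.328
x_1 = -3.444 - 0.05*-30.328 = -1.9276


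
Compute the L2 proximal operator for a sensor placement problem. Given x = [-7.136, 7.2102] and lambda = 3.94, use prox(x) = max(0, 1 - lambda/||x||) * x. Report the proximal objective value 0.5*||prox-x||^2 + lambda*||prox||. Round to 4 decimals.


Step 1: Compute ||x||.
||x|| = 10.1444
Step 2: Compute scaling factor.
scale = max(0, 1 - 3.94/10.1444) = 0.6116
Step 3: prox(x) = [-4.3644, 4.4098]
||prox(x)|| = 6.2044
Step 4: Proximal objective.
0.5*||prox-x||^2 = 7.7618
lambda*||prox|| = 24.4453
Total = 32.2073


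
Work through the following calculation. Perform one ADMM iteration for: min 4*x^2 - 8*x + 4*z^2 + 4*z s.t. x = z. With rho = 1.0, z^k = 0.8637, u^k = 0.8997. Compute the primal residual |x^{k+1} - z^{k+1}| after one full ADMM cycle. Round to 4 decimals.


ADMM iteration with rho = 1.0, z^k = 0.8637, u^k = 0.8997
Step 1: x-update.
Minimize 4*x^2 - 8*x + (1.0/2)*(x - 0.8637 + 0.8997)^2
FOC: (2*4 + 1.0)*x = 8 + 1.0*(0.8637 - 0.8997)
x^{k+1} = 0.8849
Step 2: z-update.
Minimize 4*z^2 + 4*z + (1.0/2)*(0.8849 - z + 0.8997)^2
FOC: (2*4 + 1.0)*z = -4 + 1.0*(0.8849 + 0.8997)
z^{k+1} = -0.2462
Step 3: u-update.
u^{k+1} = 0.8997 + 0.8849 + 0.2462 = 2.0307
Step 4: Primal residual = |0.8849 + 0.2462| = 1.131


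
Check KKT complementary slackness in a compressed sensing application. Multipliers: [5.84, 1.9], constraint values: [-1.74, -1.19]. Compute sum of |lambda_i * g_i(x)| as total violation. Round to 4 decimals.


KKT complementary slackness check:
lambda_1 * g_1 = 5.84 * -1.74 = -10.1616
lambda_2 * g_2 = 1.9 * -1.19 = -2.261
Total violation = 10.1616 + 2.261 = 12.4226


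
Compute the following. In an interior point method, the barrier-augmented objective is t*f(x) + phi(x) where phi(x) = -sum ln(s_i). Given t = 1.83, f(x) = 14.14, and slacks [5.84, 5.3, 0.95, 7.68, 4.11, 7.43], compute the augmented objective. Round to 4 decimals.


Step 1: Compute log-barrier.
ln values: [1.7647, 1.6677, -0.0513, 2.0386, 1.4134, 2.0055]
phi = -(1.7647 + 1.6677 - 0.0513 + 2.0386 + 1.4134 + 2.0055) = -8.8387
Step 2: Compute augmented objective.
t*f(x) = 1.83*14.14 = 25.8762
Total = 25.8762 - 8.8387 = 17.0375


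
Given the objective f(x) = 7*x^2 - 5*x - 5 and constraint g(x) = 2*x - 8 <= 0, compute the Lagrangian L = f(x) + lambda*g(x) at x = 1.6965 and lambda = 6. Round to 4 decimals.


Step 1: Evaluate f(x).
f(1.6965) = 7*1.6965^2 - 5*1.6965 - 5 = 6.6643
Step 2: Evaluate g(x).
g(1.6965) = 2*1.6965 - 8 = -4.607
Step 3: Compute Lagrangian.
L = 6.6643 + 6*-4.607 = -20.9777


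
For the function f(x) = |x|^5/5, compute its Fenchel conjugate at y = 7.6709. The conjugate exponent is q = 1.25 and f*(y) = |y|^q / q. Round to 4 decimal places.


The conjugate exponent q satisfies 1/p + 1/q = 1.
p = 5, so q = 5/(5 - 1) = 1.25
|y|^q = 7.6709^1.25 = 12.7661
f*(7.6709) = 12.7661 / 1.25 = 10.2129


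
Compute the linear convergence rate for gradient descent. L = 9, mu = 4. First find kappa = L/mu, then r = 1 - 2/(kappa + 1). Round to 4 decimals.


Step 1: Compute the condition number.
kappa = L/mu = 9/4 = 2.25
Step 2: Compute the convergence rate.
r = 1 - 2/(kappa + 1) = 1 - 2*mu/(L + mu) = (L - mu)/(L + mu) = 5/13 = 0.3846


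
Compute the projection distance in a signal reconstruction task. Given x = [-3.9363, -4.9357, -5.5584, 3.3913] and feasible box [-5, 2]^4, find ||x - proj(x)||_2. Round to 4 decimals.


Project each component onto [-5, 2].
clip(-3.9363) = -3.9363, clip(-4.9357) = -4.9357, clip(-5.5584) = -5.0, clip(3.3913) = 2.0
Projection = [-3.9363, -4.9357, -5.0, 2.0]
Squared diffs: [0.0, 0.0, 0.3118, 1.9357]
Distance = sqrt(2.2475) = 1.4992


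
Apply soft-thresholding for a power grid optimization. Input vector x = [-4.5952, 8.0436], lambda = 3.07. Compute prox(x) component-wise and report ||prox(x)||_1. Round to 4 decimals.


Soft-thresholding with lambda = 3.07:
prox(-4.5952) = sign(-4.5952)*max(|-4.5952| - 3.07, 0) = -1.5252
prox(8.0436) = sign(8.0436)*max(|8.0436| - 3.07, 0) = 4.9736
prox(x) = [-1.5252, 4.9736]
||prox(x)||_1 = 1.5252 + 4.9736 = 6.4988


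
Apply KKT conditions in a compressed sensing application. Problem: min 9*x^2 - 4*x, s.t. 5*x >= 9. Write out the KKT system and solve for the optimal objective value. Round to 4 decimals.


Step 1: Try lambda = 0 (constraint inactive).
x_unc = 4/(2*9) = 0.2222
Check: 5*0.2222 = 1.111 < 9 -- violated!
Step 2: Constraint must be active: 5*x = 9
x* = 9/5 = 1.8
lambda = (2*9*1.8 - 4)/5 = 5.68
Step 3: Compute optimal value.
f(x*) = 9*1.8^2 - 4*1.8 = 21.96


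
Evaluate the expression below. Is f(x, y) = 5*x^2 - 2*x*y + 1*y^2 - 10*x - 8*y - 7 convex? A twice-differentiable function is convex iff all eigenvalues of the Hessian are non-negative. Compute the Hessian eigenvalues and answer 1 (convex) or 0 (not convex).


The Hessian of f(x,y) = 5*x^2 - 2*x*y + 1*y^2 - 10*x - 8*y - 7 is:
H = [[10, -2], [-2, 2]]
Trace = 10 + 2 = 12
Determinant = 10*2 - (-2)^2 = 16
Discriminant = (12)^2 - 4*16 = 80.0
Eigenvalues: lambda_1 = 1.5279, lambda_2 = 10.4721
The function is convex.

1


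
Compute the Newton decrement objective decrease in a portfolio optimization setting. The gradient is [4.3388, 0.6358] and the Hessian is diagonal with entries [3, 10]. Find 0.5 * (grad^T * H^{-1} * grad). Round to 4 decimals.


Step 1: H is diagonal, so H^(-1) * g = [1.4463, 0.0636].
Step 2: g^T H^(-1) g = sum_i g_i^2 / H_ii
  = (4.3388)^2/3 + (0.6358)^2/10
  = 6.2751 + 0.0404 = 6.3155
Step 3: Objective decrease = 0.5 * g^T H^(-1) g = 3.1577


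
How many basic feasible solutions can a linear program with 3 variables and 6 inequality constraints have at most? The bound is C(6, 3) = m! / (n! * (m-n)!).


Each vertex corresponds to some choice of n active constraints out of m, so the number of vertices is at most C(m, n) = m! / (n!(m-n)!).
m = 6, n = 3
Numerator: 6 * 5 * 4
Denominator: 3! = 6
C(6, 3) = 20


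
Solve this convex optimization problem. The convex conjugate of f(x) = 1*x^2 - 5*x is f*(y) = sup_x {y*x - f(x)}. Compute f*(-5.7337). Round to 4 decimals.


f*(y) = sup_x {y*x - a*x^2 - b*x} = sup_x {(y-b)*x - a*x^2}
FOC: (y - b) - 2a*x = 0 => x* = (y - b)/(2a)
x* = (-5.7337 + 5)/(2*1) = -0.3669
f*(-5.7337) = (y-b)^2/(4a) = (-5.7337 + 5)^2/(4*1)
= 0.5383/4 = 0.1346


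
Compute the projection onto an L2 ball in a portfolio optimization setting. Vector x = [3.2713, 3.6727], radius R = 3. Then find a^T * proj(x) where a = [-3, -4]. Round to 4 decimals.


Step 1: Compute ||x|| (intermediates to 6 decimals).
||x|| = sqrt(3.2713^2 + 3.6727^2) = 4.918346
Step 2: Project.
Since ||x|| > R, scale = R/||x|| = 3/4.918346 = 0.609961, proj(x) = scale * x
proj(x) = [1.995365, 2.240204]
Step 3: Dot product.
a^T * proj(x) = -3*1.995365 - 4*2.240204 = -14.9469


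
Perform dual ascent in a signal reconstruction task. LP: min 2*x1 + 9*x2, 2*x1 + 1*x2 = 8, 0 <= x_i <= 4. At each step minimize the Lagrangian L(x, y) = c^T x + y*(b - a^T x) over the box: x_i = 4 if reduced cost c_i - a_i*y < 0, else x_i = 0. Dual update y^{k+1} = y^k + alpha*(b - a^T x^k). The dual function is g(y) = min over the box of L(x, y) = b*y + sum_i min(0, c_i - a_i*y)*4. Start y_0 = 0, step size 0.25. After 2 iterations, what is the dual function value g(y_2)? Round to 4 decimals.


Dual ascent for LP: min 2*x1 + 9*x2, 2*x1 + 1*x2 = 8, 0 <= x_i <= 4
Step 1: y^k = 0.0, reduced costs: (2.0, 9.0)
  x^k = (0.0, 0.0), subgradient = b - a^T x = 8.0
  y^{k+1} = 0.0 + 0.25*8.0 = 2.0
Step 2: y^k = 2.0, reduced costs: (-2.0, 7.0)
  x^k = (4.0, 0.0), subgradient = b - a^T x = 0.0
  y^{k+1} = 2.0 + 0.25*0.0 = 2.0
Dual objective at y_2 = 2.0: reduced costs (-2.0, 7.0), box minimizer x = (4.0, 0.0)
g(y_2) = b*y + (c1 - a1*y)*x1 + (c2 - a2*y)*x2 = 8*2.0 + (-2.0)*4.0 + 7.0*0.0 = 16.0 - 8.0 + 0.0 = 8.0


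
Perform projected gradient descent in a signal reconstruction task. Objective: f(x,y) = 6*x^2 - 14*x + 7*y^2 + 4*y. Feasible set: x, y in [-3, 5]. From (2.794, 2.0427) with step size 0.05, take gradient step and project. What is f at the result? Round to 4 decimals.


Step 1: Compute gradient at (2.794, 2.0427).
grad_x = 2*6*2.794 - 14 = 19.528
grad_y = 2*7*2.0427 + 4 = 32.5978
Step 2: Gradient step.
x_raw = 2.794 - 0.05*19.528 = 1.8176
y_raw = 2.0427 - 0.05*32.5978 = 0.4128
Step 3: Project onto [-3, 5].
x_proj = clip(1.8176) = 1.8176
y_proj = clip(0.4128) = 0.4128
Step 4: Evaluate f.
f(1.8176, 0.4128) = -2.7803


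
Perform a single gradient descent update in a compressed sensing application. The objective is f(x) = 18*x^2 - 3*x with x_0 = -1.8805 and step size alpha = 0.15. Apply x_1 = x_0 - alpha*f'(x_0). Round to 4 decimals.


We compute the gradient at x_0 and apply the update.
f'(x) = 36*x - 3
f'(-1.8805) = 36*-1.8805 - 3 = -70.698
x_1 = -1.8805 - 0.15*-70.698 = 8.7242


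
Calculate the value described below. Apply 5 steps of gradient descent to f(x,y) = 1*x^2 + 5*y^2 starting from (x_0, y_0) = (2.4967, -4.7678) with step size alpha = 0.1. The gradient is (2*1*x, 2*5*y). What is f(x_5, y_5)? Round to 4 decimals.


Gradient descent on f(x,y) = 1*x^2 + 5*y^2.
Starting point: (2.4967, -4.7678), alpha = 0.1
Step 1: grad_x = 2*1*2.4967 = 4.9934, grad_y = 2*5*-4.7678 = -47.678
  x_1 = 2.4967 - 0.1*4.9934 = 1.9974
  y_1 = -4.7678 - 0.1*-47.678 = 0.0
Step 2: grad_x = 2*1*1.9974 = 3.9947, grad_y = 2*5*0.0 = 0.0
  x_2 = 1.9974 - 0.1*3.9947 = 1.5979
  y_2 = 0.0 - 0.1*0.0 = 0.0
Step 3: grad_x = 2*1*1.5979 = 3.1958, grad_y = 2*5*0.0 = 0.0
  x_3 = 1.5979 - 0.1*3.1958 = 1.2783
  y_3 = 0.0 - 0.1*0.0 = 0.0
Step 4: grad_x = 2*1*1.2783 = 2.5566, grad_y = 2*5*0.0 = 0.0
  x_4 = 1.2783 - 0.1*2.5566 = 1.0226
  y_4 = 0.0 - 0.1*0.0 = 0.0
Step 5: grad_x = 2*1*1.0226 = 2.0453, grad_y = 2*5*0.0 = 0.0
  x_5 = 1.0226 - 0.1*2.0453 = 0.8181
  y_5 = 0.0 - 0.1*0.0 = 0.0
f(0.8181, 0.0) = 1*0.8181^2 + 5*0.0^2 = 0.6693


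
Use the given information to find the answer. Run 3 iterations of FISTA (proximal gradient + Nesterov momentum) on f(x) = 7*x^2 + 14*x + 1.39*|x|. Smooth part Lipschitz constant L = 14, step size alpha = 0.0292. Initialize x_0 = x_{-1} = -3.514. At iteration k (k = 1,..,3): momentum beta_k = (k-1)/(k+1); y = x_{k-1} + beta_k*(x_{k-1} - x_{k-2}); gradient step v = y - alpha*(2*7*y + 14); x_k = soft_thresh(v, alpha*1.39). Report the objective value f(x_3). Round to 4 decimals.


FISTA on f(x) = 7*x^2 + 14*x + 1.39*|x|
L = 14, alpha = 0.0292
Iteration 1: beta = 0.0, y = -3.514 + 0.0*(-3.514 + 3.514) = -3.514
  grad(y) = -35.196, v = y - alpha*grad = -2.4863
  prox(v) = soft_thresh(-2.4863, 0.0406) = -2.4457
Iteration 2: beta = 0.3333, y = -2.4457 + 0.3333*(-2.4457 + 3.514) = -2.0896
  grad(y) = -15.2542, v = y - alpha*grad = -1.6442
  prox(v) = soft_thresh(-1.6442, 0.0406) = -1.6036
Iteration 3: beta = 0.5, y = -1.6036 + 0.5*(-1.6036 + 2.4457) = -1.1825
  grad(y) = -2.5552, v = y - alpha*grad = -1.1079
  prox(v) = soft_thresh(-1.1079, 0.0406) = -1.0673
f(x_3) = 7*(-1.0673)^2 + 14*(-1.0673) + 1.39*|-1.0673| = -5.4847


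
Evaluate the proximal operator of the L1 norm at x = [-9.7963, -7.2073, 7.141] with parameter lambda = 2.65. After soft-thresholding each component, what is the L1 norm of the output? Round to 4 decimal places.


Soft-thresholding with lambda = 2.65:
prox(-9.7963) = sign(-9.7963)*max(|-9.7963| - 2.65, 0) = -7.1463
prox(-7.2073) = sign(-7.2073)*max(|-7.2073| - 2.65, 0) = -4.5573
prox(7.141) = sign(7.141)*max(|7.141| - 2.65, 0) = 4.491
prox(x) = [-7.1463, -4.5573, 4.491]
||prox(x)||_1 = 7.1463 + 4.5573 + 4.491 = 16.1946


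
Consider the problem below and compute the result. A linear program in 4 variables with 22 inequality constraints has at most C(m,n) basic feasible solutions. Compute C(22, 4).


Each vertex corresponds to some choice of n active constraints out of m, so the number of vertices is at most C(m, n) = m! / (n!(m-n)!).
m = 22, n = 4
Numerator: 22 * 21 * 20 * 19
Denominator: 4! = 24
C(22, 4) = 7315


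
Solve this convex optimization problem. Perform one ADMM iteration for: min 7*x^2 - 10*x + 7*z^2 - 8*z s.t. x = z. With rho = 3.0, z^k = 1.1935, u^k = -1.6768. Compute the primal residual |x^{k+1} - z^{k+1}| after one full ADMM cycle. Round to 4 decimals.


ADMM iteration with rho = 3.0, z^k = 1.1935, u^k = -1.6768
Step 1: x-update.
Minimize 7*x^2 - 10*x + (3.0/2)*(x - 1.1935 - 1.6768)^2
FOC: (2*7 + 3.0)*x = 10 + 3.0*(1.1935 + 1.6768)
x^{k+1} = 1.0948
Step 2: z-update.
Minimize 7*z^2 - 8*z + (3.0/2)*(1.0948 - z - 1.6768)^2
FOC: (2*7 + 3.0)*z = 8 + 3.0*(1.0948 - 1.6768)
z^{k+1} = 0.3679
Step 3: u-update.
u^{k+1} = -1.6768 + 1.0948 - 0.3679 = -0.9499
Step 4: Primal residual = |1.0948 - 0.3679| = 0.7269


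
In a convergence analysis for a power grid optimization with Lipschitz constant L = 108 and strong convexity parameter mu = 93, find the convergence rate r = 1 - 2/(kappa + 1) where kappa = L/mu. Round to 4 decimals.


Step 1: Compute the condition number.
kappa = L/mu = 108/93 = 1.1613
Step 2: Compute the convergence rate.
r = 1 - 2/(kappa + 1) = 1 - 2*mu/(L + mu) = (L - mu)/(L + mu) = 15/201 = 0.0746


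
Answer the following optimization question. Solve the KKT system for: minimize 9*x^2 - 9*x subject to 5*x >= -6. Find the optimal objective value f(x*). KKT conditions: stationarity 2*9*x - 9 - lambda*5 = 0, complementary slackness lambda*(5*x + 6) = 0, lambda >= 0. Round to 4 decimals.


Step 1: Try lambda = 0 (constraint inactive).
Stationarity: 2*9*x - 9 = 0
x* = 9/(2*9) = 0.5
Check constraint: 5*0.5 = 2.5 >= -6 -- satisfied.
Step 2: Compute optimal value.
f(x*) = 9*0.5^2 - 9*0.5 = -2.25


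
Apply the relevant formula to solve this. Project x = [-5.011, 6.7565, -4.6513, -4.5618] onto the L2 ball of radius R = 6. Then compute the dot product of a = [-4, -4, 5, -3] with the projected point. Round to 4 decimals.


Step 1: Compute ||x|| (intermediates to 6 decimals).
||x|| = sqrt((-5.011)^2 + 6.7565^2 + (-4.6513)^2 + (-4.5618)^2) = 10.639785
Step 2: Project.
Since ||x|| > R, scale = R/||x|| = 6/10.639785 = 0.563921, proj(x) = scale * x
proj(x) = [-2.825808, 3.810132, -2.622966, -2.572495]
Step 3: Dot product.
a^T * proj(x) = -4*(-2.825808) - 4*3.810132 + 5*(-2.622966) - 3*(-2.572495) = -9.3346


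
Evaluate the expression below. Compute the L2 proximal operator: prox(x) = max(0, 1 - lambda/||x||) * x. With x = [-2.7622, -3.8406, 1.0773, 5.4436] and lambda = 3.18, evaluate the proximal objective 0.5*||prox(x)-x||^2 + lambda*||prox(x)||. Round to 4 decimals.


Step 1: Compute ||x||.
||x|| = 7.292
Step 2: Compute scaling factor.
scale = max(0, 1 - 3.18/7.292) = 0.5639
Step 3: prox(x) = [-1.5576, -2.1657, 0.6075, 3.0697]
||prox(x)|| = 4.112
Step 4: Proximal objective.
0.5*||prox-x||^2 = 5.0562
lambda*||prox|| = 13.0762
Total = 18.1324


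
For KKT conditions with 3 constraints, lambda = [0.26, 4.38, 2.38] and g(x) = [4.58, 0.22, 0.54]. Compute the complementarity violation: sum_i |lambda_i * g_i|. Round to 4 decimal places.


KKT complementary slackness check:
lambda_1 * g_1 = 0.26 * 4.58 = 1.1908
lambda_2 * g_2 = 4.38 * 0.22 = 0.9636
lambda_3 * g_3 = 2.38 * 0.54 = 1.2852
Total violation = 1.1908 + 0.9636 + 1.2852 = 3.4396


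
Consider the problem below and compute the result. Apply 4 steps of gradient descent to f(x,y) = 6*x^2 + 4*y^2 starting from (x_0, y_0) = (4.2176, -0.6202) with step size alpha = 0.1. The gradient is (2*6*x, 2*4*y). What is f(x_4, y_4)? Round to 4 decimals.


Gradient descent on f(x,y) = 6*x^2 + 4*y^2.
Starting point: (4.2176, -0.6202), alpha = 0.1
Step 1: grad_x = 2*6*4.2176 = 50.6112, grad_y = 2*4*-0.6202 = -4.9616
  x_1 = 4.2176 - 0.1*50.6112 = -0.8435
  y_1 = -0.6202 - 0.1*-4.9616 = -0.124
Step 2: grad_x = 2*6*-0.8435 = -10.1222, grad_y = 2*4*-0.124 = -0.9923
  x_2 = -0.8435 - 0.1*-10.1222 = 0.1687
  y_2 = -0.124 - 0.1*-0.9923 = -0.0248
Step 3: grad_x = 2*6*0.1687 = 2.0244, grad_y = 2*4*-0.0248 = -0.1985
  x_3 = 0.1687 - 0.1*2.0244 = -0.0337
  y_3 = -0.0248 - 0.1*-0.1985 = -0.005
Step 4: grad_x = 2*6*-0.0337 = -0.4049, grad_y = 2*4*-0.005 = -0.0397
  x_4 = -0.0337 - 0.1*-0.4049 = 0.0067
  y_4 = -0.005 - 0.1*-0.0397 = -0.001
f(0.0067, -0.001) = 6*0.0067^2 + 4*(-0.001)^2 = 0.0003


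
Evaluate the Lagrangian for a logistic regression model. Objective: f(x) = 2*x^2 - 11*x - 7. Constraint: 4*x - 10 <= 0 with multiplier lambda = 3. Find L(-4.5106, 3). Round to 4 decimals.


Step 1: Evaluate f(x).
f(-4.5106) = 2*(-4.5106)^2 - 11*(-4.5106) - 7 = 83.3076
Step 2: Evaluate g(x).
g(-4.5106) = 4*-4.5106 - 10 = -28.0424
Step 3: Compute Lagrangian.
L = 83.3076 + 3*-28.0424 = -0.8196


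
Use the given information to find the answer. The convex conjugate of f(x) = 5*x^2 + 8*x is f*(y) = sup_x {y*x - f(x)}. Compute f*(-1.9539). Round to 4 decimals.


f*(y) = sup_x {y*x - a*x^2 - b*x} = sup_x {(y-b)*x - a*x^2}
FOC: (y - b) - 2a*x = 0 => x* = (y - b)/(2a)
x* = (-1.9539 - 8)/(2*5) = -0.9954
f*(-1.9539) = (y-b)^2/(4a) = (-1.9539 - 8)^2/(4*5)
= 99.0801/20 = 4.954


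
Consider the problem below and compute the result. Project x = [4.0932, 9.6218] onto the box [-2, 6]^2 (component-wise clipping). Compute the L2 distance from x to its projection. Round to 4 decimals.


Project each component onto [-2, 6].
clip(4.0932) = 4.0932, clip(9.6218) = 6.0
Projection = [4.0932, 6.0]
Squared diffs: [0.0, 13.1174]
Distance = sqrt(13.1174) = 3.6218


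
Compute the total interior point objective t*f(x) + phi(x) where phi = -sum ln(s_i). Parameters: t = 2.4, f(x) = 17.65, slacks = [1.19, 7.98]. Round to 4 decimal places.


Step 1: Compute log-barrier.
ln values: [0.174, 2.0769]
phi = -(0.174 + 2.0769) = -2.2509
Step 2: Compute augmented objective.
t*f(x) = 2.4*17.65 = 42.36
Total = 42.36 - 2.2509 = 40.1091


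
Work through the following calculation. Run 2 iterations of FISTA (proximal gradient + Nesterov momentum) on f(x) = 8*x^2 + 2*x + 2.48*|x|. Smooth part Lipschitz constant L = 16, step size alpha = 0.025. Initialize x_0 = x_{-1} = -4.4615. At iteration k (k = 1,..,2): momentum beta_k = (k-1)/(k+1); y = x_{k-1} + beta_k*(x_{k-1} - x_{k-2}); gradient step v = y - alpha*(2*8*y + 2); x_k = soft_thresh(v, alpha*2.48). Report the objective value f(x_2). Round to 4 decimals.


FISTA on f(x) = 8*x^2 + 2*x + 2.48*|x|
L = 16, alpha = 0.025
Iteration 1: beta = 0.0, y = -4.4615 + 0.0*(-4.4615 + 4.4615) = -4.4615
  grad(y) = -69.384, v = y - alpha*grad = -2.7269
  prox(v) = soft_thresh(-2.7269, 0.062) = -2.6649
Iteration 2: beta = 0.3333, y = -2.6649 + 0.3333*(-2.6649 + 4.4615) = -2.066
  grad(y) = -31.0565, v = y - alpha*grad = -1.2896
  prox(v) = soft_thresh(-1.2896, 0.062) = -1.2276
f(x_2) = 8*(-1.2276)^2 + 2*(-1.2276) + 2.48*|-1.2276| = 12.6457


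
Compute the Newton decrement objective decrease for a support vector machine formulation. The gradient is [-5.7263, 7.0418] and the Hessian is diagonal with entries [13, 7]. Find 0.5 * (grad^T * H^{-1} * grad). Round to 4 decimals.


Step 1: H is diagonal, so H^(-1) * g = [-0.4405, 1.006].
Step 2: g^T H^(-1) g = sum_i g_i^2 / H_ii
  = (-5.7263)^2/13 + (7.0418)^2/7
  = 2.5223 + 7.0838 = 9.6062
Step 3: Objective decrease = 0.5 * g^T H^(-1) g = 4.8031


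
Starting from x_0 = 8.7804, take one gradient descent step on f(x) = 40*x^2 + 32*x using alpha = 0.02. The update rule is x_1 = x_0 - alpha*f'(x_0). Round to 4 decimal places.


We compute the gradient at x_0 and apply the update.
f'(x) = 80*x + 32
f'(8.7804) = 80*8.7804 + 32 = 734.432
x_1 = 8.7804 - 0.02*734.432 = -5.9082


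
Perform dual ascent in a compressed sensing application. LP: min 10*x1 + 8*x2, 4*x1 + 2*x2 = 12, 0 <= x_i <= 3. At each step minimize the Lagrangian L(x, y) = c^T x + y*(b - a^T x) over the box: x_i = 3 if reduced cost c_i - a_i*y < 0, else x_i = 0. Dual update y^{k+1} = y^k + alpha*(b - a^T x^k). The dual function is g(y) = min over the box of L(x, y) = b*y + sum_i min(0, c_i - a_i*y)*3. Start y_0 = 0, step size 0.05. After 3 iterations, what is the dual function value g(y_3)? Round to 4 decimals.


Dual ascent for LP: min 10*x1 + 8*x2, 4*x1 + 2*x2 = 12, 0 <= x_i <= 3
Step 1: y^k = 0.0, reduced costs: (10.0, 8.0)
  x^k = (0.0, 0.0), subgradient = b - a^T x = 12.0
  y^{k+1} = 0.0 + 0.05*12.0 = 0.6
Step 2: y^k = 0.6, reduced costs: (7.6, 6.8)
  x^k = (0.0, 0.0), subgradient = b - a^T x = 12.0
  y^{k+1} = 0.6 + 0.05*12.0 = 1.2
Step 3: y^k = 1.2, reduced costs: (5.2, 5.6)
  x^k = (0.0, 0.0), subgradient = b - a^T x = 12.0
  y^{k+1} = 1.2 + 0.05*12.0 = 1.8
Dual objective at y_3 = 1.8: reduced costs (2.8, 4.4), box minimizer x = (0.0, 0.0)
g(y_3) = b*y + (c1 - a1*y)*x1 + (c2 - a2*y)*x2 = 12*1.8 + 2.8*0.0 + 4.4*0.0 = 21.6 + 0.0 + 0.0 = 21.6


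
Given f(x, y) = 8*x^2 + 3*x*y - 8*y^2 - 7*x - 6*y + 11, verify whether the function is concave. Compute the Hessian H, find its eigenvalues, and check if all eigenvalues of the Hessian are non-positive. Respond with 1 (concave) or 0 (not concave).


The Hessian of f(x,y) = 8*x^2 + 3*x*y - 8*y^2 - 7*x - 6*y + 11 is:
H = [[16, 3], [3, -16]]
Trace = 16 - 16 = 0
Determinant = 16*-16 - (3)^2 = -265
Discriminant = (0)^2 - 4*-265 = 1060.0
Eigenvalues: lambda_1 = -16.2788, lambda_2 = 16.2788
The function is not concave.

0


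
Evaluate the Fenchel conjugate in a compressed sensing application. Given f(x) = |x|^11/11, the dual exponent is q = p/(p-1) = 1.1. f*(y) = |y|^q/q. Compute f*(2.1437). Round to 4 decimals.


The conjugate exponent q satisfies 1/p + 1/q = 1.
p = 11, so q = 11/(11 - 1) = 1.1
|y|^q = 2.1437^1.1 = 2.3136
f*(2.1437) = 2.3136 / 1.1 = 2.1032


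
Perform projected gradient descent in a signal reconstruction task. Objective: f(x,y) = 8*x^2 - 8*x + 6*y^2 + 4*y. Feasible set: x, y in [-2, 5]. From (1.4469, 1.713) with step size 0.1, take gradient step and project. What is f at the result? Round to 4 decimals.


Step 1: Compute gradient at (1.4469, 1.713).
grad_x = 2*8*1.4469 - 8 = 15.1504
grad_y = 2*6*1.713 + 4 = 24.556
Step 2: Gradient step.
x_raw = 1.4469 - 0.1*15.1504 = -0.0681
y_raw = 1.713 - 0.1*24.556 = -0.7426
Step 3: Project onto [-2, 5].
x_proj = clip(-0.0681) = -0.0681
y_proj = clip(-0.7426) = -0.7426
Step 4: Evaluate f.
f(-0.0681, -0.7426) = 0.9206


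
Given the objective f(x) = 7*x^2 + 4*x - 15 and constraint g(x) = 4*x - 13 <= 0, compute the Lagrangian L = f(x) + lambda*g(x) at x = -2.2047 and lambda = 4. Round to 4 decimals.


Step 1: Evaluate f(x).
f(-2.2047) = 7*(-2.2047)^2 + 4*(-2.2047) - 15 = 10.2061
Step 2: Evaluate g(x).
g(-2.2047) = 4*-2.2047 - 13 = -21.8188
Step 3: Compute Lagrangian.
L = 10.2061 + 4*-21.8188 = -77.0691


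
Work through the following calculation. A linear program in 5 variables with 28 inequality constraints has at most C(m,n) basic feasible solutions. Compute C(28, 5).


Each vertex corresponds to some choice of n active constraints out of m, so the number of vertices is at most C(m, n) = m! / (n!(m-n)!).
m = 28, n = 5
Numerator: 28 * 27 * 26 * 25 * 24
Denominator: 5! = 120
C(28, 5) = 98280


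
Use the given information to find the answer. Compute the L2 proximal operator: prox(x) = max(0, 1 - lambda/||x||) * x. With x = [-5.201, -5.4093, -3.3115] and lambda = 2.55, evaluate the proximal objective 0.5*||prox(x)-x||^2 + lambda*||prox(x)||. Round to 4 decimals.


Step 1: Compute ||x||.
||x|| = 8.2023
Step 2: Compute scaling factor.
scale = max(0, 1 - 2.55/8.2023) = 0.6891
Step 3: prox(x) = [-3.5841, -3.7276, -2.282]
||prox(x)|| = 5.6523
Step 4: Proximal objective.
0.5*||prox-x||^2 = 3.2513
lambda*||prox|| = 14.4134
Total = 17.6645


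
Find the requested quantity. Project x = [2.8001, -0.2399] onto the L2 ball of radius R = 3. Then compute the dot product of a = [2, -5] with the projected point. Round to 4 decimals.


Step 1: Compute ||x|| (intermediates to 6 decimals).
||x|| = sqrt(2.8001^2 + (-0.2399)^2) = 2.810358
Step 2: Project.
Since ||x|| <= R, proj = x (no scaling needed).
proj(x) = [2.8001, -0.2399]
Step 3: Dot product.
a^T * proj(x) = 2*2.8001 - 5*(-0.2399) = 6.7997


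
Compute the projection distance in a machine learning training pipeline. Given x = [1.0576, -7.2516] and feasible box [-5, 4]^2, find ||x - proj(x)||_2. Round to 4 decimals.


Project each component onto [-5, 4].
clip(1.0576) = 1.0576, clip(-7.2516) = -5.0
Projection = [1.0576, -5.0]
Squared diffs: [0.0, 5.0697]
Distance = sqrt(5.0697) = 2.2516


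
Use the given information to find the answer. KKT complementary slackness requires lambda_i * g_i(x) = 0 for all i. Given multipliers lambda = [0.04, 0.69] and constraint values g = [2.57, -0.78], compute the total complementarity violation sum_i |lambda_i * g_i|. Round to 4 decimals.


KKT complementary slackness check:
lambda_1 * g_1 = 0.04 * 2.57 = 0.1028
lambda_2 * g_2 = 0.69 * -0.78 = -0.5382
Total violation = 0.1028 + 0.5382 = 0.641


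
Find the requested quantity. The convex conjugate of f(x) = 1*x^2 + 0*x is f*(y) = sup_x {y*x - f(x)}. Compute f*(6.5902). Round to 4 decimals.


f*(y) = sup_x {y*x - a*x^2 - b*x} = sup_x {(y-b)*x - a*x^2}
FOC: (y - b) - 2a*x = 0 => x* = (y - b)/(2a)
x* = (6.5902 - 0)/(2*1) = 3.2951
f*(6.5902) = (y-b)^2/(4a) = (6.5902 - 0)^2/(4*1)
= 43.4307/4 = 10.8577


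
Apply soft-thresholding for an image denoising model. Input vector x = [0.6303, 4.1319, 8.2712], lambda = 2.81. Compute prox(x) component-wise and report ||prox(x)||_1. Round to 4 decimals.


Soft-thresholding with lambda = 2.81:
prox(0.6303) = sign(0.6303)*max(|0.6303| - 2.81, 0) = 0.0
prox(4.1319) = sign(4.1319)*max(|4.1319| - 2.81, 0) = 1.3219
prox(8.2712) = sign(8.2712)*max(|8.2712| - 2.81, 0) = 5.4612
prox(x) = [0.0, 1.3219, 5.4612]
||prox(x)||_1 = 0.0 + 1.3219 + 5.4612 = 6.7831
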